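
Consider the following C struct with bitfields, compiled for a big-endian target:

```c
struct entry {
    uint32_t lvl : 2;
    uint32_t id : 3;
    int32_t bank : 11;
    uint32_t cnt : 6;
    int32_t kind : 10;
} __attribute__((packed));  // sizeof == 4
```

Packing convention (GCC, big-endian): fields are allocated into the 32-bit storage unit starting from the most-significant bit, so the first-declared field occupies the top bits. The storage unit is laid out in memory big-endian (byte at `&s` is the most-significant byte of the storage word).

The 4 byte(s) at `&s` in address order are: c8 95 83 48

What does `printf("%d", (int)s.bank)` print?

[0]=0xc8 [1]=0x95 [2]=0x83 [3]=0x48 (big-endian) → word 0xc8958348
lvl [30+:2] = (word>>30) & 0x3 = 3
id [27+:3] = (word>>27) & 0x7 = 1
bank [16+:11] = (word>>16) & 0x7ff = 149  ←
cnt [10+:6] = (word>>10) & 0x3f = 32
kind [0+:10] = (word>>0) & 0x3ff = 840
bank signed 11b, MSB=0: value = 149

149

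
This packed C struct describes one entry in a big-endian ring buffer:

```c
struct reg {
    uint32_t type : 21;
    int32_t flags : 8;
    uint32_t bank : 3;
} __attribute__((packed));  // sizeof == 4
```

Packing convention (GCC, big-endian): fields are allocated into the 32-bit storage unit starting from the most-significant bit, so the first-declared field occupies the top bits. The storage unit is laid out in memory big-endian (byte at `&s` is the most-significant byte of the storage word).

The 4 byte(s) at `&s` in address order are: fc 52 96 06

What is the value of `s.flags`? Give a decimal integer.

[0]=0xfc [1]=0x52 [2]=0x96 [3]=0x06 (big-endian) → word 0xfc529606
type:21 @ bit 11 → (0xfc529606>>11)&0x1fffff = 0x1f8a52
flags:8 @ bit 3 → (0xfc529606>>3)&0xff = 0xc0  ←
bank:3 @ bit 0 → (0xfc529606>>0)&0x7 = 0x6
flags signed 8b, MSB=1: 192 - 256 = -64

-64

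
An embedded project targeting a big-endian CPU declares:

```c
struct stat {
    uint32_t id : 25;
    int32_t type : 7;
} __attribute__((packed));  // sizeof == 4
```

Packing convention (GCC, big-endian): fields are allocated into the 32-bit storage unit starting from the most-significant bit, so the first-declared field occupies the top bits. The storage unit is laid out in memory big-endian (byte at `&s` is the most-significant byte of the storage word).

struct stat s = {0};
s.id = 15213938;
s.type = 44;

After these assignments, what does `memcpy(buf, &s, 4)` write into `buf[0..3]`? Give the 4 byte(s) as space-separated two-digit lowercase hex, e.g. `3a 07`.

74 12 b9 2c

id (25b) val=15213938 bits=0xe82572 at bit 7: 0x7412b900
type (7b) val=44 bits=0x2c at bit 0: 0x7412b92c
word = 0x7412b92c → big-endian bytes:
  [0]=0x74  [1]=0x12  [2]=0xb9  [3]=0x2c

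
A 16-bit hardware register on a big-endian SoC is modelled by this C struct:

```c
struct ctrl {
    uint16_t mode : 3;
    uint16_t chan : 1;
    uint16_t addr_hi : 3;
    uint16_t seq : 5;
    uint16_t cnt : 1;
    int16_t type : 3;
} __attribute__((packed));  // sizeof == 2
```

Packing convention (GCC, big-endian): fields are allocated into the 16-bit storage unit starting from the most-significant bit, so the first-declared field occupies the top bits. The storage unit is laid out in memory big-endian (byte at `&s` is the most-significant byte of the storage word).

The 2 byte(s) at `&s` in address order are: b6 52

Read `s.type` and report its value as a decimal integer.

[0]=0xb6 [1]=0x52 (big-endian) → word 0xb652
mode:3 @ bit 13 → (0xb652>>13)&0x7 = 0x5
chan:1 @ bit 12 → (0xb652>>12)&0x1 = 0x1
addr_hi:3 @ bit 9 → (0xb652>>9)&0x7 = 0x3
seq:5 @ bit 4 → (0xb652>>4)&0x1f = 0x5
cnt:1 @ bit 3 → (0xb652>>3)&0x1 = 0x0
type:3 @ bit 0 → (0xb652>>0)&0x7 = 0x2  ←
type signed 3b, MSB=0: value = 2

2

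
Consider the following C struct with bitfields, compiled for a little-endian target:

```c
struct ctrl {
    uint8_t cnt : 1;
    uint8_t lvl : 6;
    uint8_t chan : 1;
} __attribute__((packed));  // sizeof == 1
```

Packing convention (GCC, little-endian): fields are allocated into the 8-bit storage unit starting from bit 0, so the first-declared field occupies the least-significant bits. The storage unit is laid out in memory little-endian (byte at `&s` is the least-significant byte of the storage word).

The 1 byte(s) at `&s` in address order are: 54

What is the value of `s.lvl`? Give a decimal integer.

42

[0]=0x54 (little-endian) → word 0x54
cnt:1 @ bit 0 → (0x54>>0)&0x1 = 0x0
lvl:6 @ bit 1 → (0x54>>1)&0x3f = 0x2a  ←
chan:1 @ bit 7 → (0x54>>7)&0x1 = 0x0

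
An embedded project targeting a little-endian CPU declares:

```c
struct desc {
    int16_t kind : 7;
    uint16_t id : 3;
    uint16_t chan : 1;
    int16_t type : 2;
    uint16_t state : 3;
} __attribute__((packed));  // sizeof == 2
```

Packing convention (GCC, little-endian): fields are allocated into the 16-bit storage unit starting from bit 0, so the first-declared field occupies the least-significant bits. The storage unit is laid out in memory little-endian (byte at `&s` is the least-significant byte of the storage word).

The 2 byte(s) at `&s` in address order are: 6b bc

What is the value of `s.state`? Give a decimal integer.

5

[0]=0x6b [1]=0xbc (little-endian) → word 0xbc6b
kind:7 @ bit 0 → (0xbc6b>>0)&0x7f = 0x6b
id:3 @ bit 7 → (0xbc6b>>7)&0x7 = 0x0
chan:1 @ bit 10 → (0xbc6b>>10)&0x1 = 0x1
type:2 @ bit 11 → (0xbc6b>>11)&0x3 = 0x3
state:3 @ bit 13 → (0xbc6b>>13)&0x7 = 0x5  ←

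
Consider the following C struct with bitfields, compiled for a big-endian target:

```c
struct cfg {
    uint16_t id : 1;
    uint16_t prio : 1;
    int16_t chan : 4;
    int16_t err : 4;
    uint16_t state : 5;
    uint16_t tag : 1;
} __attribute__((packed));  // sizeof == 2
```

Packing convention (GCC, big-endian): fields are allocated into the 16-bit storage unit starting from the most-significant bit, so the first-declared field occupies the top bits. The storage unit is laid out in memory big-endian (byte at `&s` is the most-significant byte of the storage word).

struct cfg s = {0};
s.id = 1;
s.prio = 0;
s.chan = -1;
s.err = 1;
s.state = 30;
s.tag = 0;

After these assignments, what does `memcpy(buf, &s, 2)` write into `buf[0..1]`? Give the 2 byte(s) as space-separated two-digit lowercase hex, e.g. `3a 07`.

id (1b) val=1 bits=0x1 at bit 15: 0x8000
prio (1b) val=0 bits=0x0 at bit 14: 0x8000
chan (4b) val=-1 bits=0xf at bit 10: 0xbc00
err (4b) val=1 bits=0x1 at bit 6: 0xbc40
state (5b) val=30 bits=0x1e at bit 1: 0xbc7c
tag (1b) val=0 bits=0x0 at bit 0: 0xbc7c
word = 0xbc7c → big-endian bytes:
  [0]=0xbc  [1]=0x7c

bc 7c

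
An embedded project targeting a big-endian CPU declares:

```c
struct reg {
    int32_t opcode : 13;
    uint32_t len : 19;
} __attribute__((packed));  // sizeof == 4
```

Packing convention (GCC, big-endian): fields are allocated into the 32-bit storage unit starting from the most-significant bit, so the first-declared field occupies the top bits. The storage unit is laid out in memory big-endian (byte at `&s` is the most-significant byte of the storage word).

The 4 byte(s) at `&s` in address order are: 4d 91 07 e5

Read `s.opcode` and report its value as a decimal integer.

[0]=0x4d [1]=0x91 [2]=0x07 [3]=0xe5 (big-endian) → word 0x4d9107e5
opcode:13 @ bit 19 → (0x4d9107e5>>19)&0x1fff = 0x9b2  ←
len:19 @ bit 0 → (0x4d9107e5>>0)&0x7ffff = 0x107e5
opcode signed 13b, MSB=0: value = 2482

2482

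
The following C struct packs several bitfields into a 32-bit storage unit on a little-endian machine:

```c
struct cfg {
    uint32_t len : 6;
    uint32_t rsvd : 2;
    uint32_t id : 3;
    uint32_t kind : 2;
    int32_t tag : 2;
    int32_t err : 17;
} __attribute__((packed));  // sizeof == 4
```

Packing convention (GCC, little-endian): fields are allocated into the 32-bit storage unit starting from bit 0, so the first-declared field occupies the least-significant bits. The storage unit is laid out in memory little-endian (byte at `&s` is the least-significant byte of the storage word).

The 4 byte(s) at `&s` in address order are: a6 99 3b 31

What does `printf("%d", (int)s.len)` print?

38

[0]=0xa6 [1]=0x99 [2]=0x3b [3]=0x31 (little-endian) → word 0x313b99a6
len:6 @ bit 0 → (0x313b99a6>>0)&0x3f = 0x26  ←
rsvd:2 @ bit 6 → (0x313b99a6>>6)&0x3 = 0x2
id:3 @ bit 8 → (0x313b99a6>>8)&0x7 = 0x1
kind:2 @ bit 11 → (0x313b99a6>>11)&0x3 = 0x3
tag:2 @ bit 13 → (0x313b99a6>>13)&0x3 = 0x0
err:17 @ bit 15 → (0x313b99a6>>15)&0x1ffff = 0x6277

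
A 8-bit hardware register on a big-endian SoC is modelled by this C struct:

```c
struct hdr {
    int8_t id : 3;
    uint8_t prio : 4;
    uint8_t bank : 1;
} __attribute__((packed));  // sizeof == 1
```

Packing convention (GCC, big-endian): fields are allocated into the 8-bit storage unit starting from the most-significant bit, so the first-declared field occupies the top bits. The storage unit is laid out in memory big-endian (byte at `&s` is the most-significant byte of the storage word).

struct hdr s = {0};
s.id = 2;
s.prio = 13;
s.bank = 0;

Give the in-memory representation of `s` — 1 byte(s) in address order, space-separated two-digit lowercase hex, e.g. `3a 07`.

5a

id:3 = 2 → 0x2 << 5 → word 0x40
prio:4 = 13 → 0xd << 1 → word 0x5a
bank:1 = 0 → 0x0 << 0 → word 0x5a
word = 0x5a → big-endian bytes:
  [0]=0x5a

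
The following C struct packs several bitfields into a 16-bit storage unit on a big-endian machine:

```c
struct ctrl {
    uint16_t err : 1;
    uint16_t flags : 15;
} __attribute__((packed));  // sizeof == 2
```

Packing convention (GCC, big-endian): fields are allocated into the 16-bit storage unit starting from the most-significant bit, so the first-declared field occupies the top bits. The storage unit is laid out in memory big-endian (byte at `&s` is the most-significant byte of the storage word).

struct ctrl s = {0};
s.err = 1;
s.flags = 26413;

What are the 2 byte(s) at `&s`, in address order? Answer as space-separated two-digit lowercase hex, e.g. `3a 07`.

[15+:1] err=1 & 0x1 = 0x1; word=0x8000
[0+:15] flags=26413 & 0x7fff = 0x672d; word=0xe72d
word = 0xe72d → big-endian bytes:
  [0]=0xe7  [1]=0x2d

e7 2d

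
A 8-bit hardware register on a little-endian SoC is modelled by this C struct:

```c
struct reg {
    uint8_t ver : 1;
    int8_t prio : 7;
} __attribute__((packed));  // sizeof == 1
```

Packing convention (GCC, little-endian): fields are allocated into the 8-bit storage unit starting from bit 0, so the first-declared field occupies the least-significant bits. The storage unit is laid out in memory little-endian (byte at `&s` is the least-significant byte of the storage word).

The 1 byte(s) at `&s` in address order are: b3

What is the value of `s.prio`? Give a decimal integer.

[0]=0xb3 (little-endian) → word 0xb3
ver [0+:1] = (word>>0) & 0x1 = 1
prio [1+:7] = (word>>1) & 0x7f = 89  ←
prio signed 7b, MSB=1: 89 - 128 = -39

-39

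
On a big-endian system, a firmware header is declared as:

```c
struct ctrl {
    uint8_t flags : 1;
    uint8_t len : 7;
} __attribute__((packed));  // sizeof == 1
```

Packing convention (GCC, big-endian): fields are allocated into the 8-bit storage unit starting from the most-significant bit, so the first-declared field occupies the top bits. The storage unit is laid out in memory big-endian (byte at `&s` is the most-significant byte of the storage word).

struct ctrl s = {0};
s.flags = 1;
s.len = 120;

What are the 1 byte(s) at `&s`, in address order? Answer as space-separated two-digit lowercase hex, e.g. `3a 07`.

f8

flags (1b) val=1 bits=0x1 at bit 7: 0x80
len (7b) val=120 bits=0x78 at bit 0: 0xf8
word = 0xf8 → big-endian bytes:
  [0]=0xf8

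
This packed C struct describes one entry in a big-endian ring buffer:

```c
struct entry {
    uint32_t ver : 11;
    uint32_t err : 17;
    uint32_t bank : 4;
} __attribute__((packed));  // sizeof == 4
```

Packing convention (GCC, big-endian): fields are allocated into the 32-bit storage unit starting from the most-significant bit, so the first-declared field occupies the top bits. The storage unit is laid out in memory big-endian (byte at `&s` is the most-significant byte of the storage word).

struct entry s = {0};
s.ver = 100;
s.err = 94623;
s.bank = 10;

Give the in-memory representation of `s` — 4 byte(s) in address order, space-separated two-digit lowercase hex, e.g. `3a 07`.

[21+:11] ver=100 & 0x7ff = 0x64; word=0x0c800000
[4+:17] err=94623 & 0x1ffff = 0x1719f; word=0x0c9719f0
[0+:4] bank=10 & 0xf = 0xa; word=0x0c9719fa
word = 0x0c9719fa → big-endian bytes:
  [0]=0x0c  [1]=0x97  [2]=0x19  [3]=0xfa

0c 97 19 fa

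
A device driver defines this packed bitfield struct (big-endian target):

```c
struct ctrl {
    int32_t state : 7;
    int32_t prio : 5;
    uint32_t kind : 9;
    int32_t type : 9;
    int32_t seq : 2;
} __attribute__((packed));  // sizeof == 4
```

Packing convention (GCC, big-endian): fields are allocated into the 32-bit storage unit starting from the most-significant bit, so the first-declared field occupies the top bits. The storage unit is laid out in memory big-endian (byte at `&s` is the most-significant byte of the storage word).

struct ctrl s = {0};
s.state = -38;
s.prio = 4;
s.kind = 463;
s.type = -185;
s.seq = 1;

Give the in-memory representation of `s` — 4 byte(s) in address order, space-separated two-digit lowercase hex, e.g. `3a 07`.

b4 4e 7d 1d

state:7 = -38 → 0x5a << 25 → word 0xb4000000
prio:5 = 4 → 0x4 << 20 → word 0xb4400000
kind:9 = 463 → 0x1cf << 11 → word 0xb44e7800
type:9 = -185 → 0x147 << 2 → word 0xb44e7d1c
seq:2 = 1 → 0x1 << 0 → word 0xb44e7d1d
word = 0xb44e7d1d → big-endian bytes:
  [0]=0xb4  [1]=0x4e  [2]=0x7d  [3]=0x1d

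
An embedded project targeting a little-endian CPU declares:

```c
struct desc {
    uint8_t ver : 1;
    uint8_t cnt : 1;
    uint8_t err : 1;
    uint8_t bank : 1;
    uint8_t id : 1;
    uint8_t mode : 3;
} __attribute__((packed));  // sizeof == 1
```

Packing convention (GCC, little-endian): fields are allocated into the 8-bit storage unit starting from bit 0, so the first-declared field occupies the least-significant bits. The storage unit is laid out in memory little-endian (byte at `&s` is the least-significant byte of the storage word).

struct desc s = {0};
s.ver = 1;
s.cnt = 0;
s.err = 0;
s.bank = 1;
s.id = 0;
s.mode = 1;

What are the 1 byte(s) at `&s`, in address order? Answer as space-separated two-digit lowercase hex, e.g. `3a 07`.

29

ver:1 = 1 → 0x1 << 0 → word 0x01
cnt:1 = 0 → 0x0 << 1 → word 0x01
err:1 = 0 → 0x0 << 2 → word 0x01
bank:1 = 1 → 0x1 << 3 → word 0x09
id:1 = 0 → 0x0 << 4 → word 0x09
mode:3 = 1 → 0x1 << 5 → word 0x29
word = 0x29 → little-endian bytes:
  [0]=0x29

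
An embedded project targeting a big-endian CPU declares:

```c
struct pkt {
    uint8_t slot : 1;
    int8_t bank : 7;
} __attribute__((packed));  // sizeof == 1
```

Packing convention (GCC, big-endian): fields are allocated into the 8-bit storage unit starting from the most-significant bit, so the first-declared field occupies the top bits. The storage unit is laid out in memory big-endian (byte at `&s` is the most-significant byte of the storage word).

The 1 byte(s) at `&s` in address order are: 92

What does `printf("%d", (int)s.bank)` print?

18

[0]=0x92 (big-endian) → word 0x92
slot [7+:1] = (word>>7) & 0x1 = 1
bank [0+:7] = (word>>0) & 0x7f = 18  ←
bank signed 7b, MSB=0: value = 18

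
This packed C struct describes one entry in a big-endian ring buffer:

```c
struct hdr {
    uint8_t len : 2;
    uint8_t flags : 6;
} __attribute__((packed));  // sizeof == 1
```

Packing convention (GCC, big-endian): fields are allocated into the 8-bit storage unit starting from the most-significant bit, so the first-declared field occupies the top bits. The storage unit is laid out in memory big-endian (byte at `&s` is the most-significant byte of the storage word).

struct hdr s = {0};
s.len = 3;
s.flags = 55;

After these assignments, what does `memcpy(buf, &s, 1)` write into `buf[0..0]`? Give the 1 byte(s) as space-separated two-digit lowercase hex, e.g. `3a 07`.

len (2b) val=3 bits=0x3 at bit 6: 0xc0
flags (6b) val=55 bits=0x37 at bit 0: 0xf7
word = 0xf7 → big-endian bytes:
  [0]=0xf7

f7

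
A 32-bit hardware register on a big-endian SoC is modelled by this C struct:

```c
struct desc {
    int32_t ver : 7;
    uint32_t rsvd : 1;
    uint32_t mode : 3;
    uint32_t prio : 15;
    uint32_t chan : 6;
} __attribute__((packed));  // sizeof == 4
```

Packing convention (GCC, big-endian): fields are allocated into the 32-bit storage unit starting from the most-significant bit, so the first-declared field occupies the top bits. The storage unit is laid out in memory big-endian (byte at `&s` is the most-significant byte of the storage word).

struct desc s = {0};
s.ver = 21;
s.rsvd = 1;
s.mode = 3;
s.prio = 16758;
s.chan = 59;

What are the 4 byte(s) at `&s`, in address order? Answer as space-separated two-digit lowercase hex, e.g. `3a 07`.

2b 70 5d bb

ver (7b) val=21 bits=0x15 at bit 25: 0x2a000000
rsvd (1b) val=1 bits=0x1 at bit 24: 0x2b000000
mode (3b) val=3 bits=0x3 at bit 21: 0x2b600000
prio (15b) val=16758 bits=0x4176 at bit 6: 0x2b705d80
chan (6b) val=59 bits=0x3b at bit 0: 0x2b705dbb
word = 0x2b705dbb → big-endian bytes:
  [0]=0x2b  [1]=0x70  [2]=0x5d  [3]=0xbb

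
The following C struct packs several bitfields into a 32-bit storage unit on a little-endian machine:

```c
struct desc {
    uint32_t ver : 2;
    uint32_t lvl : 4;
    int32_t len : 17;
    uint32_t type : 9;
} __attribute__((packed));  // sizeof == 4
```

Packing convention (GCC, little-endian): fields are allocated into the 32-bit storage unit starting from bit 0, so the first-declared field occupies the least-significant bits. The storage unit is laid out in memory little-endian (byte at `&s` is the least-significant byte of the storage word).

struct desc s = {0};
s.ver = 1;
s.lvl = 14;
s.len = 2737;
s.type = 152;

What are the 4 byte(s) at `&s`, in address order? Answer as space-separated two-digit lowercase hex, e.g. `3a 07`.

79 ac 02 4c

[0+:2] ver=1 & 0x3 = 0x1; word=0x00000001
[2+:4] lvl=14 & 0xf = 0xe; word=0x00000039
[6+:17] len=2737 & 0x1ffff = 0xab1; word=0x0002ac79
[23+:9] type=152 & 0x1ff = 0x98; word=0x4c02ac79
word = 0x4c02ac79 → little-endian bytes:
  [0]=0x79  [1]=0xac  [2]=0x02  [3]=0x4c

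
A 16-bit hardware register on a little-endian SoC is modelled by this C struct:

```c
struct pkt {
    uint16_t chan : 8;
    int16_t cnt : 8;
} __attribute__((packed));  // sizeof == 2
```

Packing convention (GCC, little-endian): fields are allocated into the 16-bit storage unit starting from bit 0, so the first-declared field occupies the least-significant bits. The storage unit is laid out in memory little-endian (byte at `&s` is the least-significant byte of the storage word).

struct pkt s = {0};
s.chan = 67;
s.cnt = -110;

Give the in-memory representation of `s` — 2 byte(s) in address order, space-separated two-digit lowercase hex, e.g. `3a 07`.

43 92

[0+:8] chan=67 & 0xff = 0x43; word=0x0043
[8+:8] cnt=-110 & 0xff = 0x92; word=0x9243
word = 0x9243 → little-endian bytes:
  [0]=0x43  [1]=0x92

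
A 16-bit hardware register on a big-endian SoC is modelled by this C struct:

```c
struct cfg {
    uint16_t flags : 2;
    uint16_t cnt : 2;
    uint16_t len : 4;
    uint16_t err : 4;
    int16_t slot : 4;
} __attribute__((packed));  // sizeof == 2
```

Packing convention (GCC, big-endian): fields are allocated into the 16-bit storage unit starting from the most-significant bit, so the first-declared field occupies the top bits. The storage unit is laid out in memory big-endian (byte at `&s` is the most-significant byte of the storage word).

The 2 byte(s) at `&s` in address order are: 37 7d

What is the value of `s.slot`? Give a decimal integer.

-3

[0]=0x37 [1]=0x7d (big-endian) → word 0x377d
flags:2 @ bit 14 → (0x377d>>14)&0x3 = 0x0
cnt:2 @ bit 12 → (0x377d>>12)&0x3 = 0x3
len:4 @ bit 8 → (0x377d>>8)&0xf = 0x7
err:4 @ bit 4 → (0x377d>>4)&0xf = 0x7
slot:4 @ bit 0 → (0x377d>>0)&0xf = 0xd  ←
slot signed 4b, MSB=1: 13 - 16 = -3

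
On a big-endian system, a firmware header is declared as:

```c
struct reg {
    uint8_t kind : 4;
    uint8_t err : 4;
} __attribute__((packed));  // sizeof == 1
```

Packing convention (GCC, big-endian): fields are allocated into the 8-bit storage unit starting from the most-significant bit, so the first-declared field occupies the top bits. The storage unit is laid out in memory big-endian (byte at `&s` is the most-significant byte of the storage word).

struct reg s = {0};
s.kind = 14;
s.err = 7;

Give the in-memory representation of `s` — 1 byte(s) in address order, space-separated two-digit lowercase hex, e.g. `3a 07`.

e7

kind:4 = 14 → 0xe << 4 → word 0xe0
err:4 = 7 → 0x7 << 0 → word 0xe7
word = 0xe7 → big-endian bytes:
  [0]=0xe7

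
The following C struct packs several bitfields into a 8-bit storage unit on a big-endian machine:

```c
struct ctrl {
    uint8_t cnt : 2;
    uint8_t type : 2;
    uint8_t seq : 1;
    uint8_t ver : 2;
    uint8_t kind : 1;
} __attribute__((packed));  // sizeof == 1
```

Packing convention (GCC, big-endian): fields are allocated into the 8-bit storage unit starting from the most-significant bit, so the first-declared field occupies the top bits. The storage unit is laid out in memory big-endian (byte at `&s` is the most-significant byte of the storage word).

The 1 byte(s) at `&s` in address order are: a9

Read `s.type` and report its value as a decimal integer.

2

[0]=0xa9 (big-endian) → word 0xa9
cnt:2 @ bit 6 → (0xa9>>6)&0x3 = 0x2
type:2 @ bit 4 → (0xa9>>4)&0x3 = 0x2  ←
seq:1 @ bit 3 → (0xa9>>3)&0x1 = 0x1
ver:2 @ bit 1 → (0xa9>>1)&0x3 = 0x0
kind:1 @ bit 0 → (0xa9>>0)&0x1 = 0x1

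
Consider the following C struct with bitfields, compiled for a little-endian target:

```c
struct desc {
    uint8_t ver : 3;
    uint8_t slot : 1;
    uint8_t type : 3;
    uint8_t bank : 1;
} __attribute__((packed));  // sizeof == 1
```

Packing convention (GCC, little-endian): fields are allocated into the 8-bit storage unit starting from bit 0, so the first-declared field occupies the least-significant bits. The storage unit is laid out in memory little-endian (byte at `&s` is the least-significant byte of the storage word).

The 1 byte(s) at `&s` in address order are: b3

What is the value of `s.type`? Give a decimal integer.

3

[0]=0xb3 (little-endian) → word 0xb3
ver:3 @ bit 0 → (0xb3>>0)&0x7 = 0x3
slot:1 @ bit 3 → (0xb3>>3)&0x1 = 0x0
type:3 @ bit 4 → (0xb3>>4)&0x7 = 0x3  ←
bank:1 @ bit 7 → (0xb3>>7)&0x1 = 0x1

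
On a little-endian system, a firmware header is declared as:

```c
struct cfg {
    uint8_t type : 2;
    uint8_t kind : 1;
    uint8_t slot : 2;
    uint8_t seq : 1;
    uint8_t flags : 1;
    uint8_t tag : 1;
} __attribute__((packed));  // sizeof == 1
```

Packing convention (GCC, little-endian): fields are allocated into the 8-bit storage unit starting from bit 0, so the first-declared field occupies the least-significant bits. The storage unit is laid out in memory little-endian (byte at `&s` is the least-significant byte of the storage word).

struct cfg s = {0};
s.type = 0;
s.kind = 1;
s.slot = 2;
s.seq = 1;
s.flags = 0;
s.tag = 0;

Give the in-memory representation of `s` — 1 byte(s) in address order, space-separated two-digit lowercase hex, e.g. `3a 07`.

34

type (2b) val=0 bits=0x0 at bit 0: 0x00
kind (1b) val=1 bits=0x1 at bit 2: 0x04
slot (2b) val=2 bits=0x2 at bit 3: 0x14
seq (1b) val=1 bits=0x1 at bit 5: 0x34
flags (1b) val=0 bits=0x0 at bit 6: 0x34
tag (1b) val=0 bits=0x0 at bit 7: 0x34
word = 0x34 → little-endian bytes:
  [0]=0x34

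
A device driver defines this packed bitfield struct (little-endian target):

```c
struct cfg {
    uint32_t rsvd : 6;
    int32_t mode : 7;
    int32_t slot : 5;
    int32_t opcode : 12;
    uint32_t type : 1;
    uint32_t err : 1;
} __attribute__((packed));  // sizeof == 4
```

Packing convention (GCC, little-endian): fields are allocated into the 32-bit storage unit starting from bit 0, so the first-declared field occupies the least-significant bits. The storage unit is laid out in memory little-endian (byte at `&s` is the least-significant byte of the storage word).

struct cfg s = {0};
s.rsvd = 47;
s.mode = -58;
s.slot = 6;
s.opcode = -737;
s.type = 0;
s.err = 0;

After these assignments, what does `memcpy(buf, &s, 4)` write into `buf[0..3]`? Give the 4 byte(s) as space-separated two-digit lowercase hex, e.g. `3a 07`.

[0+:6] rsvd=47 & 0x3f = 0x2f; word=0x0000002f
[6+:7] mode=-58 & 0x7f = 0x46; word=0x000011af
[13+:5] slot=6 & 0x1f = 0x6; word=0x0000d1af
[18+:12] opcode=-737 & 0xfff = 0xd1f; word=0x347cd1af
[30+:1] type=0 & 0x1 = 0x0; word=0x347cd1af
[31+:1] err=0 & 0x1 = 0x0; word=0x347cd1af
word = 0x347cd1af → little-endian bytes:
  [0]=0xaf  [1]=0xd1  [2]=0x7c  [3]=0x34

af d1 7c 34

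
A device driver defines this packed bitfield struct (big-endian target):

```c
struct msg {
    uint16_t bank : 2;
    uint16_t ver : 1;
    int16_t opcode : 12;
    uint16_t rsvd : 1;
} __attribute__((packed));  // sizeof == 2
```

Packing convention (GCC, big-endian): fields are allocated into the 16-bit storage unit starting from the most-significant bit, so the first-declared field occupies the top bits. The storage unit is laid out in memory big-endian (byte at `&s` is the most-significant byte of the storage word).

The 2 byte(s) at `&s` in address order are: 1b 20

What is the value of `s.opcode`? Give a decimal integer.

[0]=0x1b [1]=0x20 (big-endian) → word 0x1b20
bank [14+:2] = (word>>14) & 0x3 = 0
ver [13+:1] = (word>>13) & 0x1 = 0
opcode [1+:12] = (word>>1) & 0xfff = 3472  ←
rsvd [0+:1] = (word>>0) & 0x1 = 0
opcode signed 12b, MSB=1: 3472 - 4096 = -624

-624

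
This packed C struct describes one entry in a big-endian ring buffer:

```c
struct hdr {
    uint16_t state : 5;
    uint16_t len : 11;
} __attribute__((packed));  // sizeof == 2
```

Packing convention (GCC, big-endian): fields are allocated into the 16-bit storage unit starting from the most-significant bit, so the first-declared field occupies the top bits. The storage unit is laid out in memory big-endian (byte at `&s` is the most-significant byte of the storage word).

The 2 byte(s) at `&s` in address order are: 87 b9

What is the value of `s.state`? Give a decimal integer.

[0]=0x87 [1]=0xb9 (big-endian) → word 0x87b9
state [11+:5] = (word>>11) & 0x1f = 16  ←
len [0+:11] = (word>>0) & 0x7ff = 1977

16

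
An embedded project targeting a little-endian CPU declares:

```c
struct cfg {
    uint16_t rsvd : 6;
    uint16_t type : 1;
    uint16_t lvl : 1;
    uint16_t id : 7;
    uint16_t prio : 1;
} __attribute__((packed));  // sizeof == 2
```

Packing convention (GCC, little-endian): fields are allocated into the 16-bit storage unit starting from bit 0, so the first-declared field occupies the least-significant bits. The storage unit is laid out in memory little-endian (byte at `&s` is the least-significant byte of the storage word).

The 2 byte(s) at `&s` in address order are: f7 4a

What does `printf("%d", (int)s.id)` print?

74

[0]=0xf7 [1]=0x4a (little-endian) → word 0x4af7
rsvd:6 @ bit 0 → (0x4af7>>0)&0x3f = 0x37
type:1 @ bit 6 → (0x4af7>>6)&0x1 = 0x1
lvl:1 @ bit 7 → (0x4af7>>7)&0x1 = 0x1
id:7 @ bit 8 → (0x4af7>>8)&0x7f = 0x4a  ←
prio:1 @ bit 15 → (0x4af7>>15)&0x1 = 0x0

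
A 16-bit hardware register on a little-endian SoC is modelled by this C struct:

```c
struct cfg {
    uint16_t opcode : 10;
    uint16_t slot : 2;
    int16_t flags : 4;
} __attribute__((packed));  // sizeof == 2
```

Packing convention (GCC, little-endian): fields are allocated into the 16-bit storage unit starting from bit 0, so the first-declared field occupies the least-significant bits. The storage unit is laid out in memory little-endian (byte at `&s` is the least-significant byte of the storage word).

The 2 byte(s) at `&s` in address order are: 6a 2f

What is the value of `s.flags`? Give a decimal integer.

2

[0]=0x6a [1]=0x2f (little-endian) → word 0x2f6a
opcode:10 @ bit 0 → (0x2f6a>>0)&0x3ff = 0x36a
slot:2 @ bit 10 → (0x2f6a>>10)&0x3 = 0x3
flags:4 @ bit 12 → (0x2f6a>>12)&0xf = 0x2  ←
flags signed 4b, MSB=0: value = 2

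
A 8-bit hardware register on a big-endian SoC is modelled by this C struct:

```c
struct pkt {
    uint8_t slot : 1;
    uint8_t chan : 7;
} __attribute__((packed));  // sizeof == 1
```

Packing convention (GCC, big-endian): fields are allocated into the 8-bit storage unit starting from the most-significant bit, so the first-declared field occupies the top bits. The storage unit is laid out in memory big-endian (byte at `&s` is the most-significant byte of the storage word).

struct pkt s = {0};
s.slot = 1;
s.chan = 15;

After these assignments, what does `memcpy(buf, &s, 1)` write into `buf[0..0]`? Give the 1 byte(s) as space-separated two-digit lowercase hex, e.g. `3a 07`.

[7+:1] slot=1 & 0x1 = 0x1; word=0x80
[0+:7] chan=15 & 0x7f = 0xf; word=0x8f
word = 0x8f → big-endian bytes:
  [0]=0x8f

8f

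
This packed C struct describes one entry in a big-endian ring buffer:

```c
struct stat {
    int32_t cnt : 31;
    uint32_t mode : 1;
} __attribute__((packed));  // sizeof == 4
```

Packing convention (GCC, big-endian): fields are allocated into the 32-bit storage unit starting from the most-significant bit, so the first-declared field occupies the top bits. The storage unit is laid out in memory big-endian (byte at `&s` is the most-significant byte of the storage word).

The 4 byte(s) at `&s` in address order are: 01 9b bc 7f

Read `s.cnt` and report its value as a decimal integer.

13491775

[0]=0x01 [1]=0x9b [2]=0xbc [3]=0x7f (big-endian) → word 0x019bbc7f
cnt:31 @ bit 1 → (0x019bbc7f>>1)&0x7fffffff = 0xcdde3f  ←
mode:1 @ bit 0 → (0x019bbc7f>>0)&0x1 = 0x1
cnt signed 31b, MSB=0: value = 13491775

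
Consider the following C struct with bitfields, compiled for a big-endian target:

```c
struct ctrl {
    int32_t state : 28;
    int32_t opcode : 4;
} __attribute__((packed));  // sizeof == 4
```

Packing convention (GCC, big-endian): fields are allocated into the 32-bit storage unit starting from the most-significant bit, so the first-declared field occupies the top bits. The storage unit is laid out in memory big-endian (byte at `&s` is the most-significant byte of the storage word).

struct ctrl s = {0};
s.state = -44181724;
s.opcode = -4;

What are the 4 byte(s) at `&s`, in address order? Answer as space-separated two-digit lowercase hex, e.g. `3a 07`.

d5 dd 72 4c

[4+:28] state=-44181724 & 0xfffffff = 0xd5dd724; word=0xd5dd7240
[0+:4] opcode=-4 & 0xf = 0xc; word=0xd5dd724c
word = 0xd5dd724c → big-endian bytes:
  [0]=0xd5  [1]=0xdd  [2]=0x72  [3]=0x4c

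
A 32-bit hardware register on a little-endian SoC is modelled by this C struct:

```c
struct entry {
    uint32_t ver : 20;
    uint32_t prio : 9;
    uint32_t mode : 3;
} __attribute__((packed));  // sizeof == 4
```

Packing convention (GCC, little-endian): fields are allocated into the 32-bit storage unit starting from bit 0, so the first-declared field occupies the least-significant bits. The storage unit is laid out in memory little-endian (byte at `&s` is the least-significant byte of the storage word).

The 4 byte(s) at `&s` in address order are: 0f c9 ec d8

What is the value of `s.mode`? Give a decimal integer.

[0]=0x0f [1]=0xc9 [2]=0xec [3]=0xd8 (little-endian) → word 0xd8ecc90f
ver [0+:20] = (word>>0) & 0xfffff = 837903
prio [20+:9] = (word>>20) & 0x1ff = 398
mode [29+:3] = (word>>29) & 0x7 = 6  ←

6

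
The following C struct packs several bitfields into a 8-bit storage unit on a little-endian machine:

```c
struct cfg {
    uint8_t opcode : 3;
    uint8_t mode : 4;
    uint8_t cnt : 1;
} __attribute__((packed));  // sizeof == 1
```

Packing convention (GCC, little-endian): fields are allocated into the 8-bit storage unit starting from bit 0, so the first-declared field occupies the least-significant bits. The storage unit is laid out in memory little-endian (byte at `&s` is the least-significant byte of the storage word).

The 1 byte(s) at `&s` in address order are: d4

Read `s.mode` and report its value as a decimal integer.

[0]=0xd4 (little-endian) → word 0xd4
opcode:3 @ bit 0 → (0xd4>>0)&0x7 = 0x4
mode:4 @ bit 3 → (0xd4>>3)&0xf = 0xa  ←
cnt:1 @ bit 7 → (0xd4>>7)&0x1 = 0x1

10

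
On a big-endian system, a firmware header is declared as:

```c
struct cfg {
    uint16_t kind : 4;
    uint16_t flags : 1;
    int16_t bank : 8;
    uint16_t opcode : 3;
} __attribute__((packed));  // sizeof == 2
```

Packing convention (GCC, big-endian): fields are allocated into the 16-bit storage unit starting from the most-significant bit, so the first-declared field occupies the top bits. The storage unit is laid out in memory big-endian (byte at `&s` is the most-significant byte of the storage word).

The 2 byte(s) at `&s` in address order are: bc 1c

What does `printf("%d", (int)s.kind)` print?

11

[0]=0xbc [1]=0x1c (big-endian) → word 0xbc1c
kind [12+:4] = (word>>12) & 0xf = 11  ←
flags [11+:1] = (word>>11) & 0x1 = 1
bank [3+:8] = (word>>3) & 0xff = 131
opcode [0+:3] = (word>>0) & 0x7 = 4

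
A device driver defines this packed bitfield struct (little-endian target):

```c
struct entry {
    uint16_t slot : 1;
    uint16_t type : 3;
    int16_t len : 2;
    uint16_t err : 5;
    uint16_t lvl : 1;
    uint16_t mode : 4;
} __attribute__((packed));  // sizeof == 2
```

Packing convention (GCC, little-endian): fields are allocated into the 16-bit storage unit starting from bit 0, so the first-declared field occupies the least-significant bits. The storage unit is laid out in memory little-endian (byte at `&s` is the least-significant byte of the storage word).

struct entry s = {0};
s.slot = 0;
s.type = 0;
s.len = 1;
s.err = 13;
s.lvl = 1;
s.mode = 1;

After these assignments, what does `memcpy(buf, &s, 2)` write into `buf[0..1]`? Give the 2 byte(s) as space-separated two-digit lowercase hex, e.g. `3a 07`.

50 1b

[0+:1] slot=0 & 0x1 = 0x0; word=0x0000
[1+:3] type=0 & 0x7 = 0x0; word=0x0000
[4+:2] len=1 & 0x3 = 0x1; word=0x0010
[6+:5] err=13 & 0x1f = 0xd; word=0x0350
[11+:1] lvl=1 & 0x1 = 0x1; word=0x0b50
[12+:4] mode=1 & 0xf = 0x1; word=0x1b50
word = 0x1b50 → little-endian bytes:
  [0]=0x50  [1]=0x1b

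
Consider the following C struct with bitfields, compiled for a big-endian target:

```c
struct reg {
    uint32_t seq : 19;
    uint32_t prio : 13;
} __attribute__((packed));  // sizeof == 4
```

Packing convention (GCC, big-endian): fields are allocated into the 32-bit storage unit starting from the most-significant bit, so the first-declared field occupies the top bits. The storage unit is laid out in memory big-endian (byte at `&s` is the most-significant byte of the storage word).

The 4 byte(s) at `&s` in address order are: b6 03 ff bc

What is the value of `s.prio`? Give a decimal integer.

8124

[0]=0xb6 [1]=0x03 [2]=0xff [3]=0xbc (big-endian) → word 0xb603ffbc
seq:19 @ bit 13 → (0xb603ffbc>>13)&0x7ffff = 0x5b01f
prio:13 @ bit 0 → (0xb603ffbc>>0)&0x1fff = 0x1fbc  ←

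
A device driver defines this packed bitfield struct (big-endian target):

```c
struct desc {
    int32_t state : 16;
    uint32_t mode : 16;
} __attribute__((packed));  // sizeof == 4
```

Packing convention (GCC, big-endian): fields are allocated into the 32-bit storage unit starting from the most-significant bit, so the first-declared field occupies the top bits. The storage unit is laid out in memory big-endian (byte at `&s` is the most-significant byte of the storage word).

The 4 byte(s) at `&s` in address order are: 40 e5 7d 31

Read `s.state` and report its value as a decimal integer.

16613

[0]=0x40 [1]=0xe5 [2]=0x7d [3]=0x31 (big-endian) → word 0x40e57d31
state:16 @ bit 16 → (0x40e57d31>>16)&0xffff = 0x40e5  ←
mode:16 @ bit 0 → (0x40e57d31>>0)&0xffff = 0x7d31
state signed 16b, MSB=0: value = 16613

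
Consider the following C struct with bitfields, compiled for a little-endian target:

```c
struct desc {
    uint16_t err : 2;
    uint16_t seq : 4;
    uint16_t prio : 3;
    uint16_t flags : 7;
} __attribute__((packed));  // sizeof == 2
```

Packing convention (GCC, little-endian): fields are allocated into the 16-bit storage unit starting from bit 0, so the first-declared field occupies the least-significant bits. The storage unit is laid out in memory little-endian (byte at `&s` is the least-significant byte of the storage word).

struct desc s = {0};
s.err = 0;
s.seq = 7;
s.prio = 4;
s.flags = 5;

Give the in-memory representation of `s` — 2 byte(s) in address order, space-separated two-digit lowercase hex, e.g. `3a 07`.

1c 0b

err (2b) val=0 bits=0x0 at bit 0: 0x0000
seq (4b) val=7 bits=0x7 at bit 2: 0x001c
prio (3b) val=4 bits=0x4 at bit 6: 0x011c
flags (7b) val=5 bits=0x5 at bit 9: 0x0b1c
word = 0x0b1c → little-endian bytes:
  [0]=0x1c  [1]=0x0b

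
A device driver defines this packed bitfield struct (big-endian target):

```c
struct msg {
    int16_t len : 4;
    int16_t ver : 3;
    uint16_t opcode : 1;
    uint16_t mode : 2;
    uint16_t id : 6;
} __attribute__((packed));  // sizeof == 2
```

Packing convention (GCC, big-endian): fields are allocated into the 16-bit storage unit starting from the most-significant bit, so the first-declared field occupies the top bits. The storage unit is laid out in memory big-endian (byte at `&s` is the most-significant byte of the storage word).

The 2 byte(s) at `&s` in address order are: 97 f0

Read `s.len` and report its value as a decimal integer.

[0]=0x97 [1]=0xf0 (big-endian) → word 0x97f0
len:4 @ bit 12 → (0x97f0>>12)&0xf = 0x9  ←
ver:3 @ bit 9 → (0x97f0>>9)&0x7 = 0x3
opcode:1 @ bit 8 → (0x97f0>>8)&0x1 = 0x1
mode:2 @ bit 6 → (0x97f0>>6)&0x3 = 0x3
id:6 @ bit 0 → (0x97f0>>0)&0x3f = 0x30
len signed 4b, MSB=1: 9 - 16 = -7

-7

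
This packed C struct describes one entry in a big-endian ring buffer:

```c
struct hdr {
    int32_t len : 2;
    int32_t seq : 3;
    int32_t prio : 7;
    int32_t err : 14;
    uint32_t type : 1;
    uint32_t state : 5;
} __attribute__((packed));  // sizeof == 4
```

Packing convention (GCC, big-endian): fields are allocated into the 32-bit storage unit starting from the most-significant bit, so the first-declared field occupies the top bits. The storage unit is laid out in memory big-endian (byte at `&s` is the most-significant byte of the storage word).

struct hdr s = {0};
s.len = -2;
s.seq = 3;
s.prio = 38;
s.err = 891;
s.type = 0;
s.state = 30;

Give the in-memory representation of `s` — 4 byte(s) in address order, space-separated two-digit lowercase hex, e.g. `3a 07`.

[30+:2] len=-2 & 0x3 = 0x2; word=0x80000000
[27+:3] seq=3 & 0x7 = 0x3; word=0x98000000
[20+:7] prio=38 & 0x7f = 0x26; word=0x9a600000
[6+:14] err=891 & 0x3fff = 0x37b; word=0x9a60dec0
[5+:1] type=0 & 0x1 = 0x0; word=0x9a60dec0
[0+:5] state=30 & 0x1f = 0x1e; word=0x9a60dede
word = 0x9a60dede → big-endian bytes:
  [0]=0x9a  [1]=0x60  [2]=0xde  [3]=0xde

9a 60 de de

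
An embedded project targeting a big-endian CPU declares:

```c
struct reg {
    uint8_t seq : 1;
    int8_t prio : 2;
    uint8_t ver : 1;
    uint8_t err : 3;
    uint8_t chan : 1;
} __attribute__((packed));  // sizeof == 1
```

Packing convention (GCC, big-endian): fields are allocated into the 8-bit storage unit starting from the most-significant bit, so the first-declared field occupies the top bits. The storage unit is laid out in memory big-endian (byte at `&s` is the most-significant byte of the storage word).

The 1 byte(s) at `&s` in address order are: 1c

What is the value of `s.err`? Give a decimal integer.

6

[0]=0x1c (big-endian) → word 0x1c
seq [7+:1] = (word>>7) & 0x1 = 0
prio [5+:2] = (word>>5) & 0x3 = 0
ver [4+:1] = (word>>4) & 0x1 = 1
err [1+:3] = (word>>1) & 0x7 = 6  ←
chan [0+:1] = (word>>0) & 0x1 = 0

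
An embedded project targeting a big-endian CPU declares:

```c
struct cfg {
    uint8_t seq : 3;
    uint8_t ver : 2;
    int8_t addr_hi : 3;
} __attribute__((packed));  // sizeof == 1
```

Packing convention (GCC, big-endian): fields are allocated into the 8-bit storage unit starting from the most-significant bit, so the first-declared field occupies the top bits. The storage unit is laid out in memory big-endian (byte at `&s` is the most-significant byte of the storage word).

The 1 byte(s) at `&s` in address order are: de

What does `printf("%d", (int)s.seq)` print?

6

[0]=0xde (big-endian) → word 0xde
seq:3 @ bit 5 → (0xde>>5)&0x7 = 0x6  ←
ver:2 @ bit 3 → (0xde>>3)&0x3 = 0x3
addr_hi:3 @ bit 0 → (0xde>>0)&0x7 = 0x6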